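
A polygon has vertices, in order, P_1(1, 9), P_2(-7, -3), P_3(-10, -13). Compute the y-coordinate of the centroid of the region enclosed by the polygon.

Apply the surveyor's formula. First the cross-terms c_i = x_i·y_{i+1} − x_{i+1}·y_i:
  60, 61, -77  ⇒  2A = 44, A = 22.
Then Σ (y_i + y_{i+1})·c_i = -308, so ȳ = -308 / (6·22) = -7/3.

-7/3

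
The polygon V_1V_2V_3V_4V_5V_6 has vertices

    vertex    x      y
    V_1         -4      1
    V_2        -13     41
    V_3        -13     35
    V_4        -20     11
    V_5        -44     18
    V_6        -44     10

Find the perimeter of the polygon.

146

|V_1V_2| = √((-9)² + (40)²) = √1681 = 41
|V_2V_3| = √((0)² + (-6)²) = √36 = 6
|V_3V_4| = √((-7)² + (-24)²) = √625 = 25
|V_4V_5| = √((-24)² + (7)²) = √625 = 25
|V_5V_6| = √((0)² + (-8)²) = √64 = 8
|V_6V_1| = √((40)² + (-9)²) = √1681 = 41
Perimeter = 41 + 6 + 25 + 25 + 8 + 41 = 146.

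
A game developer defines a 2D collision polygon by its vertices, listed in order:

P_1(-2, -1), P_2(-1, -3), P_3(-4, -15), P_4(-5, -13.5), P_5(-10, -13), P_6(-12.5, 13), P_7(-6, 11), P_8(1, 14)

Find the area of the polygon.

Apply Gauss's area formula: 2A = Σ (x_i·y_{i+1} − x_{i+1}·y_i), indices taken mod 8.
Σ = (5) + (3) + (-21) + (-70) + (-292.5) + (-59.5) + (-95) + (27) = -503
Area = |Σ|/2 = 251.5.

251.5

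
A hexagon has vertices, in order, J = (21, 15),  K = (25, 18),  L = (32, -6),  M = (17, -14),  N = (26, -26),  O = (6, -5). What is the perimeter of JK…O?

|JK| = √((4)² + (3)²) = √25 = 5
|KL| = √((7)² + (-24)²) = √625 = 25
|LM| = √((-15)² + (-8)²) = √289 = 17
|MN| = √((9)² + (-12)²) = √225 = 15
|NO| = √((-20)² + (21)²) = √841 = 29
|OJ| = √((15)² + (20)²) = √625 = 25
Perimeter = 5 + 25 + 17 + 15 + 29 + 25 = 116.

116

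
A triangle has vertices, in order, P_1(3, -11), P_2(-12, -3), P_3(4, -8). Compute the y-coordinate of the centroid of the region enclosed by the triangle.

Apply the shoelace (surveyor's) formula. First the cross-terms c_i = x_i·y_{i+1} − x_{i+1}·y_i:
  -141, 108, -20  ⇒  2A = -53, A = -26.5.
Then Σ (y_i + y_{i+1})·c_i = 1166, so ȳ = 1166 / (6·(-26.5)) = -22/3.

-22/3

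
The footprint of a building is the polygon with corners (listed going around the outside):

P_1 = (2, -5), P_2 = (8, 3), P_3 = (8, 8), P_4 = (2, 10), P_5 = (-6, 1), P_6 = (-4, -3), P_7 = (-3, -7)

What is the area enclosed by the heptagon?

141

Apply Gauss's area formula: 2A = Σ (x_i·y_{i+1} − x_{i+1}·y_i), indices taken mod 7.
P_1→P_2: (2)(3) − (8)(-5) = 46
P_2→P_3: (8)(8) − (8)(3) = 40
P_3→P_4: (8)(10) − (2)(8) = 64
P_4→P_5: (2)(1) − (-6)(10) = 62
P_5→P_6: (-6)(-3) − (-4)(1) = 22
P_6→P_7: (-4)(-7) − (-3)(-3) = 19
P_7→P_1: (-3)(-5) − (2)(-7) = 29
Σ = 282
Area = |Σ|/2 = 141.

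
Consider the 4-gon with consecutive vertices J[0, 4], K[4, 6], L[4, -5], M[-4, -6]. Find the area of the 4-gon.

60

Σ = (-16) + (-44) + (-44) + (-16) = -120
Area = |Σ|/2 = 60.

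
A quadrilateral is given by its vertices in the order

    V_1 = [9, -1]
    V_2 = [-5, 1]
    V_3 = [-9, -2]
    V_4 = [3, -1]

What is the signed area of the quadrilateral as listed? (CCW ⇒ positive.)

22

Apply the shoelace formula: 2A = Σ (x_i·y_{i+1} − x_{i+1}·y_i), indices taken mod 4.
V_1→V_2: (9)(1) − (-5)(-1) = 4
V_2→V_3: (-5)(-2) − (-9)(1) = 19
V_3→V_4: (-9)(-1) − (3)(-2) = 15
V_4→V_1: (3)(-1) − (9)(-1) = 6
Σ = 44
Signed area = Σ/2 = 22 (positive ⇒ counter-clockwise traversal).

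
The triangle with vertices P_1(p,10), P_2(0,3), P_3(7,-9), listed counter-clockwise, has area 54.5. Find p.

Write out the shoelace sum; only the two edges meeting at P_1 involve p:
2·Area = [(7·10 − p·(-9)) + (p·3 − 0·10)] + -21
       = 12·p + 49 = 109
⇒ p = 5.

5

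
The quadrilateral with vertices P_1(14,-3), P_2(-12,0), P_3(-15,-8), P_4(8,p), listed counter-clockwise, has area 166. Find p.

The doubled signed area Σ (x_i y_{i+1} − x_{i+1} y_i) is linear in p.
With p=0 it equals 100; the coefficient of p is -29 (from the two edges through P_4).
So -29·p + 100 = 2·166 = 332 ⇒ p = -8.

-8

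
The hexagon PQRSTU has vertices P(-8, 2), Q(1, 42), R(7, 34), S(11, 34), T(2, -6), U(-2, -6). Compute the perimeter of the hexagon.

110

|PQ| = √((9)² + (40)²) = √1681 = 41
|QR| = √((6)² + (-8)²) = √100 = 10
|RS| = √((4)² + (0)²) = √16 = 4
|ST| = √((-9)² + (-40)²) = √1681 = 41
|TU| = √((-4)² + (0)²) = √16 = 4
|UP| = √((-6)² + (8)²) = √100 = 10
Perimeter = 41 + 10 + 4 + 41 + 4 + 10 = 110.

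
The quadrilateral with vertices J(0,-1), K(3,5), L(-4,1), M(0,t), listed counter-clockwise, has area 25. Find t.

Write out the shoelace sum; only the two edges meeting at M involve t:
2·Area = [((-4)·t − 0·1) + (0·(-1) − 0·t)] + 26
       = -4·t + 26 = 50
⇒ t = -6.

-6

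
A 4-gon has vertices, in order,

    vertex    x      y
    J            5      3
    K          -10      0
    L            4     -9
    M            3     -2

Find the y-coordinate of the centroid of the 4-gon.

-455/237

Apply Gauss's area formula. First the cross-terms c_i = x_i·y_{i+1} − x_{i+1}·y_i:
  30, 90, 19, 19  ⇒  2A = 158, A = 79.
Then Σ (y_i + y_{i+1})·c_i = -910, so ȳ = -910 / (6·79) = -455/237.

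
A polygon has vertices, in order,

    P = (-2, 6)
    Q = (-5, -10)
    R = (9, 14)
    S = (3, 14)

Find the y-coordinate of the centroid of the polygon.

394/75

Apply the surveyor's formula. First the cross-terms c_i = x_i·y_{i+1} − x_{i+1}·y_i:
  50, 20, 84, 46  ⇒  2A = 200, A = 100.
Then Σ (y_i + y_{i+1})·c_i = 3152, so ȳ = 3152 / (6·100) = 394/75.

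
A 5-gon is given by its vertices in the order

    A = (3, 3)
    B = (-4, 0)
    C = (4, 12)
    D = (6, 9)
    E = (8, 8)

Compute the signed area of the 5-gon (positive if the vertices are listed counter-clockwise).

-48

Apply the surveyor's formula: 2A = Σ (x_i·y_{i+1} − x_{i+1}·y_i), indices taken mod 5.
Cross-terms: 12, -48, -36, -24, 0  ⇒  Σ = -96
Signed area = Σ/2 = -48 (negative ⇒ clockwise traversal).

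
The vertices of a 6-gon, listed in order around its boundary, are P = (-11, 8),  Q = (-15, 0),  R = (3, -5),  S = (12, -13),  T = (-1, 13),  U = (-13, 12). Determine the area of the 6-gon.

272

Cross-terms: 120, 75, 21, 143, 157, 28  ⇒  Σ = 544
Area = |Σ|/2 = 272.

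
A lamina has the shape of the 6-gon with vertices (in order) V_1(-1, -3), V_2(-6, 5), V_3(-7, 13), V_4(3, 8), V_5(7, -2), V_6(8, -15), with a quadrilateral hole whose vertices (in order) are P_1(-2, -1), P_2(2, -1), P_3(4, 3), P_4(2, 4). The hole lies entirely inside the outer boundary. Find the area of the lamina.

Outer boundary:
Apply the shoelace formula: 2A = Σ (x_i·y_{i+1} − x_{i+1}·y_i), indices taken mod 6.
Cross-terms: -23, -43, -95, -62, -89, -39  ⇒  Σ = -351
Area = |Σ|/2 = 175.5.
Hole:
Apply the shoelace (surveyor's) formula: 2A = Σ (x_i·y_{i+1} − x_{i+1}·y_i), indices taken mod 4.
Cross-terms: 4, 10, 10, 6  ⇒  Σ = 30
Area = |Σ|/2 = 15.
Net area = 175.5 − 15 = 160.5.

160.5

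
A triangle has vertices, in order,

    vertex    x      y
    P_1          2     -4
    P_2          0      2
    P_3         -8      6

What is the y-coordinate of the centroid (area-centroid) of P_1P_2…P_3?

Apply Gauss's area formula. First the cross-terms c_i = x_i·y_{i+1} − x_{i+1}·y_i:
  4, 16, 20  ⇒  2A = 40, A = 20.
Then Σ (y_i + y_{i+1})·c_i = 160, so ȳ = 160 / (6·20) = 4/3.

4/3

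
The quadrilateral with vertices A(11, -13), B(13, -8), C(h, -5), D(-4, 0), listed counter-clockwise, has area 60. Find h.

9

Write out the shoelace sum; only the two edges meeting at C involve h:
2·Area = [(13·(-5) − h·(-8)) + (h·0 − (-4)·(-5))] + 133
       = 8·h + 48 = 120
⇒ h = 9.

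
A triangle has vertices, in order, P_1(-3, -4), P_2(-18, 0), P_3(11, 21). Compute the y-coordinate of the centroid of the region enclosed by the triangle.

Apply Gauss's area formula. First the cross-terms c_i = x_i·y_{i+1} − x_{i+1}·y_i:
  -72, -378, 19  ⇒  2A = -431, A = -215.5.
Then Σ (y_i + y_{i+1})·c_i = -7327, so ȳ = -7327 / (6·(-215.5)) = 17/3.

17/3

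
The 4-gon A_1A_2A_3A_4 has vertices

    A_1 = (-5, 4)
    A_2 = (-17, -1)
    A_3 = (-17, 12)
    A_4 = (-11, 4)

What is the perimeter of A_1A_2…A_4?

42

|A_1A_2| = √((-12)² + (-5)²) = √169 = 13
|A_2A_3| = √((0)² + (13)²) = √169 = 13
|A_3A_4| = √((6)² + (-8)²) = √100 = 10
|A_4A_1| = √((6)² + (0)²) = √36 = 6
Perimeter = 13 + 13 + 10 + 6 = 42.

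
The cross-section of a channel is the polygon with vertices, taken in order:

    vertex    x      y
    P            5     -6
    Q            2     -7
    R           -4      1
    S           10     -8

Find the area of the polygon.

23.5

Apply Gauss's area formula: 2A = Σ (x_i·y_{i+1} − x_{i+1}·y_i), indices taken mod 4.
Cross-terms: -23, -26, 22, -20  ⇒  Σ = -47
Area = |Σ|/2 = 23.5.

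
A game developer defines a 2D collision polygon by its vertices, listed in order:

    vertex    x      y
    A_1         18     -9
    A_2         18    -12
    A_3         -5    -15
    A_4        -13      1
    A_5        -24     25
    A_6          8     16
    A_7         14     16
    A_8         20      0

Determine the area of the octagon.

1032.5

Cross-terms: -54, -330, -200, -301, -584, -96, -320, -180  ⇒  Σ = -2065
Area = |Σ|/2 = 1032.5.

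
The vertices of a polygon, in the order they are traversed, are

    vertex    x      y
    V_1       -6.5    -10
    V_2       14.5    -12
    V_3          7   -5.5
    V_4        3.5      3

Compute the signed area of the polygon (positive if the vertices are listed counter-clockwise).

Apply the shoelace (surveyor's) formula: 2A = Σ (x_i·y_{i+1} − x_{i+1}·y_i), indices taken mod 4.
Cross-terms: 223, 4.25, 40.25, -15.5  ⇒  Σ = 252
Signed area = Σ/2 = 126 (positive ⇒ counter-clockwise traversal).

126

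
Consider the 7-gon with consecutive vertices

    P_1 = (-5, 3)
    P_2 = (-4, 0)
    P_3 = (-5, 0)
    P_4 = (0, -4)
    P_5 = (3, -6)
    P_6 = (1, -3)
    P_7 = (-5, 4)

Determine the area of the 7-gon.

Apply the shoelace formula: 2A = Σ (x_i·y_{i+1} − x_{i+1}·y_i), indices taken mod 7.
P_1→P_2: (-5)(0) − (-4)(3) = 12
P_2→P_3: (-4)(0) − (-5)(0) = 0
P_3→P_4: (-5)(-4) − (0)(0) = 20
P_4→P_5: (0)(-6) − (3)(-4) = 12
P_5→P_6: (3)(-3) − (1)(-6) = -3
P_6→P_7: (1)(4) − (-5)(-3) = -11
P_7→P_1: (-5)(3) − (-5)(4) = 5
Σ = 35
Area = |Σ|/2 = 17.5.

17.5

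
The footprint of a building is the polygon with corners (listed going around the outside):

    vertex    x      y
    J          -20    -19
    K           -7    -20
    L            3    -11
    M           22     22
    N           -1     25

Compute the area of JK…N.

901.5

Apply the shoelace (surveyor's) formula: 2A = Σ (x_i·y_{i+1} − x_{i+1}·y_i), indices taken mod 5.
J→K: (-20)(-20) − (-7)(-19) = 267
K→L: (-7)(-11) − (3)(-20) = 137
L→M: (3)(22) − (22)(-11) = 308
M→N: (22)(25) − (-1)(22) = 572
N→J: (-1)(-19) − (-20)(25) = 519
Σ = 1803
Area = |Σ|/2 = 901.5.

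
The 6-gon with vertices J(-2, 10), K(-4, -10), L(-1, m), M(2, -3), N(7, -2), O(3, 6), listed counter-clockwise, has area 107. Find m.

-9

Write out the shoelace sum; only the two edges meeting at L involve m:
2·Area = [((-4)·m − (-1)·(-10)) + ((-1)·(-3) − 2·m)] + 167
       = -6·m + 160 = 214
⇒ m = -9.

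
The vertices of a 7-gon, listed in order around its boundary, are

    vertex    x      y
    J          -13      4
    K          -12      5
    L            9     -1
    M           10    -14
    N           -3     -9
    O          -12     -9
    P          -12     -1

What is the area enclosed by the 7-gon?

Apply Gauss's area formula: 2A = Σ (x_i·y_{i+1} − x_{i+1}·y_i), indices taken mod 7.
Σ = (-17) + (-33) + (-116) + (-132) + (-81) + (-96) + (-61) = -536
Area = |Σ|/2 = 268.

268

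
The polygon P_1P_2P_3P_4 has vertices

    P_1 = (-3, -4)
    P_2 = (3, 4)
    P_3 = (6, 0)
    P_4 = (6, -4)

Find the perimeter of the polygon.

|P_1P_2| = √((6)² + (8)²) = √100 = 10
|P_2P_3| = √((3)² + (-4)²) = √25 = 5
|P_3P_4| = √((0)² + (-4)²) = √16 = 4
|P_4P_1| = √((-9)² + (0)²) = √81 = 9
Perimeter = 10 + 5 + 4 + 9 = 28.

28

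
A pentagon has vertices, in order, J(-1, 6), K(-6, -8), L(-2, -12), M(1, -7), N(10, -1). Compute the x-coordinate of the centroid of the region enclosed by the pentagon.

2/3

Apply Gauss's area formula. First the cross-terms c_i = x_i·y_{i+1} − x_{i+1}·y_i:
  44, 56, 26, 69, 59  ⇒  2A = 254, A = 127.
Then Σ (x_i + x_{i+1})·c_i = 508, so x̄ = 508 / (6·127) = 2/3.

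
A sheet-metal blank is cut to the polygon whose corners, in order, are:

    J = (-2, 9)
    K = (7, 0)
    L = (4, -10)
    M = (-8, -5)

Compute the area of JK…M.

Σ = (-63) + (-70) + (-100) + (-82) = -315
Area = |Σ|/2 = 157.5.

157.5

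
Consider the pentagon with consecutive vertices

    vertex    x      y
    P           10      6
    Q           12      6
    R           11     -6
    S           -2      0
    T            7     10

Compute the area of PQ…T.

P→Q: (10)(6) − (12)(6) = -12
Q→R: (12)(-6) − (11)(6) = -138
R→S: (11)(0) − (-2)(-6) = -12
S→T: (-2)(10) − (7)(0) = -20
T→P: (7)(6) − (10)(10) = -58
Σ = -240
Area = |Σ|/2 = 120.

120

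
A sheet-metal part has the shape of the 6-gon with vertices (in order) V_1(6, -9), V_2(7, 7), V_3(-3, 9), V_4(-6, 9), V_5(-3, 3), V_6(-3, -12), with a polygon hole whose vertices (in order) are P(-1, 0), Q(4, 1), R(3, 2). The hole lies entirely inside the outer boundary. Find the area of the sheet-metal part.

181.5

Outer boundary:
Cross-terms: 105, 84, 27, 9, 45, 99  ⇒  Σ = 369
Area = |Σ|/2 = 184.5.
Hole:
Apply Gauss's area formula: 2A = Σ (x_i·y_{i+1} − x_{i+1}·y_i), indices taken mod 3.
P→Q: (-1)(1) − (4)(0) = -1
Q→R: (4)(2) − (3)(1) = 5
R→P: (3)(0) − (-1)(2) = 2
Σ = 6
Area = |Σ|/2 = 3.
Net area = 184.5 − 3 = 181.5.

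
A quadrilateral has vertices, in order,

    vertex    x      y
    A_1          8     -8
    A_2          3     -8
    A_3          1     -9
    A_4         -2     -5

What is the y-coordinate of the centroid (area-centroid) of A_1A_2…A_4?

Apply Gauss's area formula. First the cross-terms c_i = x_i·y_{i+1} − x_{i+1}·y_i:
  -40, -19, -23, 56  ⇒  2A = -26, A = -13.
Then Σ (y_i + y_{i+1})·c_i = 557, so ȳ = 557 / (6·(-13)) = -557/78.

-557/78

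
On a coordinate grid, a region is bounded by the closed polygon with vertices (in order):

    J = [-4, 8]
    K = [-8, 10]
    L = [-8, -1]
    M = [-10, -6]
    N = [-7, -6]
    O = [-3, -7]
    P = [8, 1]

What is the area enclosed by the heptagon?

160

Σ = (24) + (88) + (38) + (18) + (31) + (53) + (68) = 320
Area = |Σ|/2 = 160.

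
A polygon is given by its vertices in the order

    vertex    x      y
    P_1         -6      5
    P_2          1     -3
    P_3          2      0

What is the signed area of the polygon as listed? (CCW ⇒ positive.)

14.5

Apply the shoelace (surveyor's) formula: 2A = Σ (x_i·y_{i+1} − x_{i+1}·y_i), indices taken mod 3.
Σ = (13) + (6) + (10) = 29
Signed area = Σ/2 = 14.5 (positive ⇒ counter-clockwise traversal).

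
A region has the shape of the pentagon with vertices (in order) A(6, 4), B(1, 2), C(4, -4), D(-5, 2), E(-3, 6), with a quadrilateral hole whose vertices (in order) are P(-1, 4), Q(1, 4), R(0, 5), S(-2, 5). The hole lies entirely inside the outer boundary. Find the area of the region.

Outer boundary:
Apply the surveyor's formula: 2A = Σ (x_i·y_{i+1} − x_{i+1}·y_i), indices taken mod 5.
Cross-terms: 8, -12, -12, -24, -48  ⇒  Σ = -88
Area = |Σ|/2 = 44.
Hole:
Σ = (-8) + (5) + (10) + (-3) = 4
Area = |Σ|/2 = 2.
Net area = 44 − 2 = 42.

42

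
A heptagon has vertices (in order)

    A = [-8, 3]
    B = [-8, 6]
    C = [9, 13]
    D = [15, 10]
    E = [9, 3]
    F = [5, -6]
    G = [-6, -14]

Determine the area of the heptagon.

318.5

Apply the shoelace (surveyor's) formula: 2A = Σ (x_i·y_{i+1} − x_{i+1}·y_i), indices taken mod 7.
A→B: (-8)(6) − (-8)(3) = -24
B→C: (-8)(13) − (9)(6) = -158
C→D: (9)(10) − (15)(13) = -105
D→E: (15)(3) − (9)(10) = -45
E→F: (9)(-6) − (5)(3) = -69
F→G: (5)(-14) − (-6)(-6) = -106
G→A: (-6)(3) − (-8)(-14) = -130
Σ = -637
Area = |Σ|/2 = 318.5.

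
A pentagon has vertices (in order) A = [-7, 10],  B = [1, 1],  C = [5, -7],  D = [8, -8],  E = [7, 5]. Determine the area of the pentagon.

94

Apply the shoelace formula: 2A = Σ (x_i·y_{i+1} − x_{i+1}·y_i), indices taken mod 5.
Cross-terms: -17, -12, 16, 96, 105  ⇒  Σ = 188
Area = |Σ|/2 = 94.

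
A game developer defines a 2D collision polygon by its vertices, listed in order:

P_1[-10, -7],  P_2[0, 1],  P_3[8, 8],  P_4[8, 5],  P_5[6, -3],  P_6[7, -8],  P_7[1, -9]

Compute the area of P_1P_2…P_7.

Apply the shoelace formula: 2A = Σ (x_i·y_{i+1} − x_{i+1}·y_i), indices taken mod 7.
P_1→P_2: (-10)(1) − (0)(-7) = -10
P_2→P_3: (0)(8) − (8)(1) = -8
P_3→P_4: (8)(5) − (8)(8) = -24
P_4→P_5: (8)(-3) − (6)(5) = -54
P_5→P_6: (6)(-8) − (7)(-3) = -27
P_6→P_7: (7)(-9) − (1)(-8) = -55
P_7→P_1: (1)(-7) − (-10)(-9) = -97
Σ = -275
Area = |Σ|/2 = 137.5.

137.5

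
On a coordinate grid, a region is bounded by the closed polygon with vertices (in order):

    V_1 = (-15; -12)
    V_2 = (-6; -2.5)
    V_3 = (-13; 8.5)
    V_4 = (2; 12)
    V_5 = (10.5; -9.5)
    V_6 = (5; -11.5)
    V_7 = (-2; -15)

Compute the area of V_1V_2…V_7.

Apply the shoelace (surveyor's) formula: 2A = Σ (x_i·y_{i+1} − x_{i+1}·y_i), indices taken mod 7.
Σ = (-34.5) + (-83.5) + (-173) + (-145) + (-73.25) + (-98) + (-201) = -808.25
Area = |Σ|/2 = 404.125.

404.125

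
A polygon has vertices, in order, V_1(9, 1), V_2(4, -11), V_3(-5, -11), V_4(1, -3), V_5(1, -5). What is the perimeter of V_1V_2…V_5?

44

|V_1V_2| = √((-5)² + (-12)²) = √169 = 13
|V_2V_3| = √((-9)² + (0)²) = √81 = 9
|V_3V_4| = √((6)² + (8)²) = √100 = 10
|V_4V_5| = √((0)² + (-2)²) = √4 = 2
|V_5V_1| = √((8)² + (6)²) = √100 = 10
Perimeter = 13 + 9 + 10 + 2 + 10 = 44.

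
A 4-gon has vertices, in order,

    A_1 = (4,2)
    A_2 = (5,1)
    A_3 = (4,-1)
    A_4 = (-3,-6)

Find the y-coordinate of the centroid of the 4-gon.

Apply the shoelace formula. First the cross-terms c_i = x_i·y_{i+1} − x_{i+1}·y_i:
  -6, -9, -27, 18  ⇒  2A = -24, A = -12.
Then Σ (y_i + y_{i+1})·c_i = 99, so ȳ = 99 / (6·(-12)) = -1.375.

-1.375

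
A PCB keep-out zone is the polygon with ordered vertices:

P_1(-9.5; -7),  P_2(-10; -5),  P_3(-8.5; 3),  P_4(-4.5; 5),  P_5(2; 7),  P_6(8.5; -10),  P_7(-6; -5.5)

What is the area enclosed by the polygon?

Apply the surveyor's formula: 2A = Σ (x_i·y_{i+1} − x_{i+1}·y_i), indices taken mod 7.
Cross-terms: -22.5, -72.5, -29, -41.5, -79.5, -106.75, -10.25  ⇒  Σ = -362
Area = |Σ|/2 = 181.

181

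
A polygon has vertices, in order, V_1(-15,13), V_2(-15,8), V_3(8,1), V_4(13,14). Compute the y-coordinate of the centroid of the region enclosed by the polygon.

699/79

Apply Gauss's area formula. First the cross-terms c_i = x_i·y_{i+1} − x_{i+1}·y_i:
  75, -79, 99, 379  ⇒  2A = 474, A = 237.
Then Σ (y_i + y_{i+1})·c_i = 12582, so ȳ = 12582 / (6·237) = 699/79.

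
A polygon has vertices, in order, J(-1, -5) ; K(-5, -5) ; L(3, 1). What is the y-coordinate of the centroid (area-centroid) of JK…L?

Apply Gauss's area formula. First the cross-terms c_i = x_i·y_{i+1} − x_{i+1}·y_i:
  -20, 10, -14  ⇒  2A = -24, A = -12.
Then Σ (y_i + y_{i+1})·c_i = 216, so ȳ = 216 / (6·(-12)) = -3.

-3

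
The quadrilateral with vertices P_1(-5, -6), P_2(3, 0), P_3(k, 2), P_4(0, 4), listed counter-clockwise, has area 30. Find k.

4

Write out the shoelace sum; only the two edges meeting at P_3 involve k:
2·Area = [(3·2 − k·0) + (k·4 − 0·2)] + 38
       = 4·k + 44 = 60
⇒ k = 4.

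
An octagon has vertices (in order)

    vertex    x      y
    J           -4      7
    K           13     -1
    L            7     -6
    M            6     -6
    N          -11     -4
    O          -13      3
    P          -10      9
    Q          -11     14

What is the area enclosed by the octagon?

244

Apply the shoelace (surveyor's) formula: 2A = Σ (x_i·y_{i+1} − x_{i+1}·y_i), indices taken mod 8.
Cross-terms: -87, -71, -6, -90, -85, -87, -41, -21  ⇒  Σ = -488
Area = |Σ|/2 = 244.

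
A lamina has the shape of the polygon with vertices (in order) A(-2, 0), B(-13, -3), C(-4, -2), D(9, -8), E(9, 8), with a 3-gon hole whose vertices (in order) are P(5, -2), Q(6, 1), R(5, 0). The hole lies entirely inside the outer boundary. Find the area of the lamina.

Outer boundary:
Apply the shoelace (surveyor's) formula: 2A = Σ (x_i·y_{i+1} − x_{i+1}·y_i), indices taken mod 5.
Σ = (6) + (14) + (50) + (144) + (16) = 230
Area = |Σ|/2 = 115.
Hole:
Apply the shoelace (surveyor's) formula: 2A = Σ (x_i·y_{i+1} − x_{i+1}·y_i), indices taken mod 3.
Σ = (17) + (-5) + (-10) = 2
Area = |Σ|/2 = 1.
Net area = 115 − 1 = 114.

114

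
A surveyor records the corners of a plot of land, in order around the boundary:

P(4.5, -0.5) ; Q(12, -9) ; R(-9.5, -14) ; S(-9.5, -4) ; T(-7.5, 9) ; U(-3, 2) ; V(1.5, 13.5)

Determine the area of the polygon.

Apply the surveyor's formula: 2A = Σ (x_i·y_{i+1} − x_{i+1}·y_i), indices taken mod 7.
Σ = (-34.5) + (-253.5) + (-95) + (-115.5) + (12) + (-43.5) + (-61.5) = -591.5
Area = |Σ|/2 = 295.75.

295.75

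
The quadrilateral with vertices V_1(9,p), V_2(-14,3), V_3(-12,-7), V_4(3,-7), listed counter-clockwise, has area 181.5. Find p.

2

The doubled signed area Σ (x_i y_{i+1} − x_{i+1} y_i) is linear in p.
With p=0 it equals 329; the coefficient of p is 17 (from the two edges through V_1).
So 17·p + 329 = 2·181.5 = 363 ⇒ p = 2.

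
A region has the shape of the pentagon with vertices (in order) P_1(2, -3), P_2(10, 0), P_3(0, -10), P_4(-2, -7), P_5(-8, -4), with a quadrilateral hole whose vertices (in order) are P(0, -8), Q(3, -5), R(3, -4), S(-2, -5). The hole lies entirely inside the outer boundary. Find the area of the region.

43

Outer boundary:
Apply the shoelace (surveyor's) formula: 2A = Σ (x_i·y_{i+1} − x_{i+1}·y_i), indices taken mod 5.
P_1→P_2: (2)(0) − (10)(-3) = 30
P_2→P_3: (10)(-10) − (0)(0) = -100
P_3→P_4: (0)(-7) − (-2)(-10) = -20
P_4→P_5: (-2)(-4) − (-8)(-7) = -48
P_5→P_1: (-8)(-3) − (2)(-4) = 32
Σ = -106
Area = |Σ|/2 = 53.
Hole:
Apply the shoelace (surveyor's) formula: 2A = Σ (x_i·y_{i+1} − x_{i+1}·y_i), indices taken mod 4.
Σ = (24) + (3) + (-23) + (16) = 20
Area = |Σ|/2 = 10.
Net area = 53 − 10 = 43.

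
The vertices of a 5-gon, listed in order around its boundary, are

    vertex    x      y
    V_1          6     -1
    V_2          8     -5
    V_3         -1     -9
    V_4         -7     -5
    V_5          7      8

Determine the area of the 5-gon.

V_1→V_2: (6)(-5) − (8)(-1) = -22
V_2→V_3: (8)(-9) − (-1)(-5) = -77
V_3→V_4: (-1)(-5) − (-7)(-9) = -58
V_4→V_5: (-7)(8) − (7)(-5) = -21
V_5→V_1: (7)(-1) − (6)(8) = -55
Σ = -233
Area = |Σ|/2 = 116.5.

116.5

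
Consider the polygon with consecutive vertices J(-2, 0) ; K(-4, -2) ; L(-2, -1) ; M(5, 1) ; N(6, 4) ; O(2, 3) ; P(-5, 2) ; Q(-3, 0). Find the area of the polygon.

28

J→K: (-2)(-2) − (-4)(0) = 4
K→L: (-4)(-1) − (-2)(-2) = 0
L→M: (-2)(1) − (5)(-1) = 3
M→N: (5)(4) − (6)(1) = 14
N→O: (6)(3) − (2)(4) = 10
O→P: (2)(2) − (-5)(3) = 19
P→Q: (-5)(0) − (-3)(2) = 6
Q→J: (-3)(0) − (-2)(0) = 0
Σ = 56
Area = |Σ|/2 = 28.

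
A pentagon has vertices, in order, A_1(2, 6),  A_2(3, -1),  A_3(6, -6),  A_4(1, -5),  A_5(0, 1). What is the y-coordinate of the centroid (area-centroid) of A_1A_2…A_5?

-230/171

Apply the shoelace (surveyor's) formula. First the cross-terms c_i = x_i·y_{i+1} − x_{i+1}·y_i:
  -20, -12, -24, 1, -2  ⇒  2A = -57, A = -28.5.
Then Σ (y_i + y_{i+1})·c_i = 230, so ȳ = 230 / (6·(-28.5)) = -230/171.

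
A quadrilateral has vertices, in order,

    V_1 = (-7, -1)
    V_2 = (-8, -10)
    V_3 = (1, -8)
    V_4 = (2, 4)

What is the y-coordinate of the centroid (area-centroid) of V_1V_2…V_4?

Apply the shoelace (surveyor's) formula. First the cross-terms c_i = x_i·y_{i+1} − x_{i+1}·y_i:
  62, 74, 20, 26  ⇒  2A = 182, A = 91.
Then Σ (y_i + y_{i+1})·c_i = -2016, so ȳ = -2016 / (6·91) = -48/13.

-48/13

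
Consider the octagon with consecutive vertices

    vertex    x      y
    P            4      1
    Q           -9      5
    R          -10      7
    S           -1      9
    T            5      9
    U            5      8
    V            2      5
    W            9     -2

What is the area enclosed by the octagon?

74.5

Apply Gauss's area formula: 2A = Σ (x_i·y_{i+1} − x_{i+1}·y_i), indices taken mod 8.
P→Q: (4)(5) − (-9)(1) = 29
Q→R: (-9)(7) − (-10)(5) = -13
R→S: (-10)(9) − (-1)(7) = -83
S→T: (-1)(9) − (5)(9) = -54
T→U: (5)(8) − (5)(9) = -5
U→V: (5)(5) − (2)(8) = 9
V→W: (2)(-2) − (9)(5) = -49
W→P: (9)(1) − (4)(-2) = 17
Σ = -149
Area = |Σ|/2 = 74.5.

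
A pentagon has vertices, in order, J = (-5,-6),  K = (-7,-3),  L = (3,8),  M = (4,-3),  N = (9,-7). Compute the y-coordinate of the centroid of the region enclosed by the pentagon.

-194/123

Apply the shoelace (surveyor's) formula. First the cross-terms c_i = x_i·y_{i+1} − x_{i+1}·y_i:
  -27, -47, -41, -1, -89  ⇒  2A = -205, A = -102.5.
Then Σ (y_i + y_{i+1})·c_i = 970, so ȳ = 970 / (6·(-102.5)) = -194/123.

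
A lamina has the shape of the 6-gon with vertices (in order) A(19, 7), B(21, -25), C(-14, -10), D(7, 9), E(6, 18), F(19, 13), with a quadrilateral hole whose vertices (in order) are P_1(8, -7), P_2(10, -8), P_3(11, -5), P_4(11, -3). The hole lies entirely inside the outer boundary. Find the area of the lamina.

765.5

Outer boundary:
Apply the shoelace (surveyor's) formula: 2A = Σ (x_i·y_{i+1} − x_{i+1}·y_i), indices taken mod 6.
Σ = (-622) + (-560) + (-56) + (72) + (-264) + (-114) = -1544
Area = |Σ|/2 = 772.
Hole:
Cross-terms: 6, 38, 22, -53  ⇒  Σ = 13
Area = |Σ|/2 = 6.5.
Net area = 772 − 6.5 = 765.5.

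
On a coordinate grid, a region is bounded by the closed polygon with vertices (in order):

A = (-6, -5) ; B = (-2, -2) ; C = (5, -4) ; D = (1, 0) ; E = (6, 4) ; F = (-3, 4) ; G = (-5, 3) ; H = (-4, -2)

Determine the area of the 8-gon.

Σ = (2) + (18) + (4) + (4) + (36) + (11) + (22) + (8) = 105
Area = |Σ|/2 = 52.5.

52.5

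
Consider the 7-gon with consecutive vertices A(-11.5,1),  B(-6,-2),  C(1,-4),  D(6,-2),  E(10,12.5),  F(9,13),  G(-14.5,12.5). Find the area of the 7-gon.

Apply the shoelace (surveyor's) formula: 2A = Σ (x_i·y_{i+1} − x_{i+1}·y_i), indices taken mod 7.
Cross-terms: 29, 26, 22, 95, 17.5, 301, 129.25  ⇒  Σ = 619.75
Area = |Σ|/2 = 309.875.

309.875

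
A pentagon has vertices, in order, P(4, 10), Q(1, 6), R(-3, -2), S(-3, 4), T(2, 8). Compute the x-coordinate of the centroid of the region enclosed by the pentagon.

-53/48

Apply the shoelace (surveyor's) formula. First the cross-terms c_i = x_i·y_{i+1} − x_{i+1}·y_i:
  14, 16, -18, -32, -12  ⇒  2A = -32, A = -16.
Then Σ (x_i + x_{i+1})·c_i = 106, so x̄ = 106 / (6·(-16)) = -53/48.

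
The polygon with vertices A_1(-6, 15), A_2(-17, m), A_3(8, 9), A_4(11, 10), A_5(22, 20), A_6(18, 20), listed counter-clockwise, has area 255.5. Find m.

Write out the shoelace sum; only the two edges meeting at A_2 involve m:
2·Area = [((-6)·m − (-17)·15) + ((-17)·9 − 8·m)] + 451
       = -14·m + 553 = 511
⇒ m = 3.

3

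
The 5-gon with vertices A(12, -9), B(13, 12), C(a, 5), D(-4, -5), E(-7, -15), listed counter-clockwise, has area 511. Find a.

The doubled signed area Σ (x_i y_{i+1} − x_{i+1} y_i) is linear in a.
With a=0 it equals 614; the coefficient of a is -17 (from the two edges through C).
So -17·a + 614 = 2·511 = 1022 ⇒ a = -24.

-24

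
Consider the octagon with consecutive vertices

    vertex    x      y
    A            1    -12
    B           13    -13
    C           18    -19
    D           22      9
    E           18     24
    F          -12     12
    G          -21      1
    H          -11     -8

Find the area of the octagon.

Σ = (143) + (-13) + (580) + (366) + (504) + (240) + (179) + (140) = 2139
Area = |Σ|/2 = 1069.5.

1069.5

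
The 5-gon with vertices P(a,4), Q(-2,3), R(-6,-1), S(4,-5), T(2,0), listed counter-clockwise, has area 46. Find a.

Write out the shoelace sum; only the two edges meeting at P involve a:
2·Area = [(2·4 − a·0) + (a·3 − (-2)·4)] + 64
       = 3·a + 80 = 92
⇒ a = 4.

4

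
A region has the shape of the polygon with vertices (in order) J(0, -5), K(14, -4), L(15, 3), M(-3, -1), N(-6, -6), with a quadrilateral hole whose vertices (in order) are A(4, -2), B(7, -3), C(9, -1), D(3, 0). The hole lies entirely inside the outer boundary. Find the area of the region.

Outer boundary:
Apply the shoelace (surveyor's) formula: 2A = Σ (x_i·y_{i+1} − x_{i+1}·y_i), indices taken mod 5.
J→K: (0)(-4) − (14)(-5) = 70
K→L: (14)(3) − (15)(-4) = 102
L→M: (15)(-1) − (-3)(3) = -6
M→N: (-3)(-6) − (-6)(-1) = 12
N→J: (-6)(-5) − (0)(-6) = 30
Σ = 208
Area = |Σ|/2 = 104.
Hole:
Apply the shoelace formula: 2A = Σ (x_i·y_{i+1} − x_{i+1}·y_i), indices taken mod 4.
Σ = (2) + (20) + (3) + (-6) = 19
Area = |Σ|/2 = 9.5.
Net area = 104 − 9.5 = 94.5.

94.5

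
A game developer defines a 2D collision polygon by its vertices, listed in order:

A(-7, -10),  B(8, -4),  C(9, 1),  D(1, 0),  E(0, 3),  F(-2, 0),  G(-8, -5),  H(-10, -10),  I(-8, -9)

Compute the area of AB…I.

113.5

Apply the shoelace formula: 2A = Σ (x_i·y_{i+1} − x_{i+1}·y_i), indices taken mod 9.
A→B: (-7)(-4) − (8)(-10) = 108
B→C: (8)(1) − (9)(-4) = 44
C→D: (9)(0) − (1)(1) = -1
D→E: (1)(3) − (0)(0) = 3
E→F: (0)(0) − (-2)(3) = 6
F→G: (-2)(-5) − (-8)(0) = 10
G→H: (-8)(-10) − (-10)(-5) = 30
H→I: (-10)(-9) − (-8)(-10) = 10
I→A: (-8)(-10) − (-7)(-9) = 17
Σ = 227
Area = |Σ|/2 = 113.5.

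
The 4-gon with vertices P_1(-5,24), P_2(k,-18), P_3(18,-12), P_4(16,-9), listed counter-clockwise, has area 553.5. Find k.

-9

Write out the shoelace sum; only the two edges meeting at P_2 involve k:
2·Area = [((-5)·(-18) − k·24) + (k·(-12) − 18·(-18))] + 369
       = -36·k + 783 = 1107
⇒ k = -9.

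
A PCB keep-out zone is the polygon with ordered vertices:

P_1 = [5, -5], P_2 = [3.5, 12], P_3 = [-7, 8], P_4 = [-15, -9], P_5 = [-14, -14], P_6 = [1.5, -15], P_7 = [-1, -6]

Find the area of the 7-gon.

349.25

Cross-terms: 77.5, 112, 183, 84, 231, -24, 35  ⇒  Σ = 698.5
Area = |Σ|/2 = 349.25.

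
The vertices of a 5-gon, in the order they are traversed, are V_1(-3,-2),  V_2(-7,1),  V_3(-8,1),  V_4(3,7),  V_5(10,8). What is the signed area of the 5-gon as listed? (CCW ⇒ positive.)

-58.5

Apply the shoelace (surveyor's) formula: 2A = Σ (x_i·y_{i+1} − x_{i+1}·y_i), indices taken mod 5.
Cross-terms: -17, 1, -59, -46, 4  ⇒  Σ = -117
Signed area = Σ/2 = -58.5 (negative ⇒ clockwise traversal).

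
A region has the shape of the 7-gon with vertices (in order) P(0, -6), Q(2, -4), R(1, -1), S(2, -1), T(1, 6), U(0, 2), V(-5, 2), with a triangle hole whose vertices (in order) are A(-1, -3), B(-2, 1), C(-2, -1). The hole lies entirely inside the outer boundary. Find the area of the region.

34

Outer boundary:
Σ = (12) + (2) + (1) + (13) + (2) + (10) + (30) = 70
Area = |Σ|/2 = 35.
Hole:
Σ = (-7) + (4) + (5) = 2
Area = |Σ|/2 = 1.
Net area = 35 − 1 = 34.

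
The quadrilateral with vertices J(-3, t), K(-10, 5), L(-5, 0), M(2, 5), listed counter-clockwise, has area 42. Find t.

Write out the shoelace sum; only the two edges meeting at J involve t:
2·Area = [(2·t − (-3)·5) + ((-3)·5 − (-10)·t)] + 0
       = 12·t + 0 = 84
⇒ t = 7.

7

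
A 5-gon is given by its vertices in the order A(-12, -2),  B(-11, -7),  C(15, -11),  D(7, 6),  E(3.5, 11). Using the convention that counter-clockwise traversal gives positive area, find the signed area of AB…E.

Apply the shoelace formula: 2A = Σ (x_i·y_{i+1} − x_{i+1}·y_i), indices taken mod 5.
Cross-terms: 62, 226, 167, 56, 125  ⇒  Σ = 636
Signed area = Σ/2 = 318 (positive ⇒ counter-clockwise traversal).

318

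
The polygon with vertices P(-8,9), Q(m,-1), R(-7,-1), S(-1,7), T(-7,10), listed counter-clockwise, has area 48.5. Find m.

Write out the shoelace sum; only the two edges meeting at Q involve m:
2·Area = [((-8)·(-1) − m·9) + (m·(-1) − (-7)·(-1))] + 6
       = -10·m + 7 = 97
⇒ m = -9.

-9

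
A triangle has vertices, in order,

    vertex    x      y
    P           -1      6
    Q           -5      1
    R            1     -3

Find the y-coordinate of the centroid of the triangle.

Apply the shoelace formula. First the cross-terms c_i = x_i·y_{i+1} − x_{i+1}·y_i:
  29, 14, 3  ⇒  2A = 46, A = 23.
Then Σ (y_i + y_{i+1})·c_i = 184, so ȳ = 184 / (6·23) = 4/3.

4/3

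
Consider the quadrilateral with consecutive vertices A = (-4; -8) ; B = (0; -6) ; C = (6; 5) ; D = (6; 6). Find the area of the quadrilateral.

21

Apply Gauss's area formula: 2A = Σ (x_i·y_{i+1} − x_{i+1}·y_i), indices taken mod 4.
Σ = (24) + (36) + (6) + (-24) = 42
Area = |Σ|/2 = 21.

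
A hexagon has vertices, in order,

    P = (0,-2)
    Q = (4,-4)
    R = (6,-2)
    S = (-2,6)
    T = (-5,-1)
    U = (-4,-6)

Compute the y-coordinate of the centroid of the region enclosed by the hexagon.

Apply the shoelace formula. First the cross-terms c_i = x_i·y_{i+1} − x_{i+1}·y_i:
  8, 16, 32, 32, 26, 8  ⇒  2A = 122, A = 61.
Then Σ (y_i + y_{i+1})·c_i = -102, so ȳ = -102 / (6·61) = -17/61.

-17/61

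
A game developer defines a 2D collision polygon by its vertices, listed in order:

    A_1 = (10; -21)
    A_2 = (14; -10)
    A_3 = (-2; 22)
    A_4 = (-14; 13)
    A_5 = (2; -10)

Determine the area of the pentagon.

Cross-terms: 194, 288, 282, 114, 58  ⇒  Σ = 936
Area = |Σ|/2 = 468.

468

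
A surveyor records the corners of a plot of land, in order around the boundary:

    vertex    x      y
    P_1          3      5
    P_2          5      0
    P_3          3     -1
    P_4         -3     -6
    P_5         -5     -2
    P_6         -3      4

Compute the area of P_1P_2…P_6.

64

Cross-terms: -25, -5, -21, -24, -26, -27  ⇒  Σ = -128
Area = |Σ|/2 = 64.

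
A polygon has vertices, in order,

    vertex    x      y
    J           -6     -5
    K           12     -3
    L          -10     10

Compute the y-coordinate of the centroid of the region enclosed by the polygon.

Apply the shoelace formula. First the cross-terms c_i = x_i·y_{i+1} − x_{i+1}·y_i:
  78, 90, 110  ⇒  2A = 278, A = 139.
Then Σ (y_i + y_{i+1})·c_i = 556, so ȳ = 556 / (6·139) = 2/3.

2/3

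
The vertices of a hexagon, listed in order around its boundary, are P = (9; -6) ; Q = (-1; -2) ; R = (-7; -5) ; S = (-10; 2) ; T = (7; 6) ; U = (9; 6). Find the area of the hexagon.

145.5

Cross-terms: -24, -9, -64, -74, -12, -108  ⇒  Σ = -291
Area = |Σ|/2 = 145.5.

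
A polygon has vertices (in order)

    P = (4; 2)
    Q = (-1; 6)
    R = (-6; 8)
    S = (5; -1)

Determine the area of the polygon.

17

Σ = (26) + (28) + (-34) + (14) = 34
Area = |Σ|/2 = 17.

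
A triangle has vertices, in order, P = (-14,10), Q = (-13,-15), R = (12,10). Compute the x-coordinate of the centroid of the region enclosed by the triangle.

Apply Gauss's area formula. First the cross-terms c_i = x_i·y_{i+1} − x_{i+1}·y_i:
  340, 50, 260  ⇒  2A = 650, A = 325.
Then Σ (x_i + x_{i+1})·c_i = -9750, so x̄ = -9750 / (6·325) = -5.

-5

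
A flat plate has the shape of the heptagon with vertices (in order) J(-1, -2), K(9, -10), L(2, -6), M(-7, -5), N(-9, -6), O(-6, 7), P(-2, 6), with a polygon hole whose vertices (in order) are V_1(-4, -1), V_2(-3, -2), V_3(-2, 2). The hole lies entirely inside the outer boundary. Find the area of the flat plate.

Outer boundary:
Apply the shoelace (surveyor's) formula: 2A = Σ (x_i·y_{i+1} − x_{i+1}·y_i), indices taken mod 7.
Cross-terms: 28, -34, -52, -3, -99, -22, 10  ⇒  Σ = -172
Area = |Σ|/2 = 86.
Hole:
Σ = (5) + (-10) + (10) = 5
Area = |Σ|/2 = 2.5.
Net area = 86 − 2.5 = 83.5.

83.5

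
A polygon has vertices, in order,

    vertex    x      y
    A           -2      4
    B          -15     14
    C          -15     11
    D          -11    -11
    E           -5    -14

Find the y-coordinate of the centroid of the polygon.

-49/207

Apply the shoelace formula. First the cross-terms c_i = x_i·y_{i+1} − x_{i+1}·y_i:
  32, 45, 286, 99, -48  ⇒  2A = 414, A = 207.
Then Σ (y_i + y_{i+1})·c_i = -294, so ȳ = -294 / (6·207) = -49/207.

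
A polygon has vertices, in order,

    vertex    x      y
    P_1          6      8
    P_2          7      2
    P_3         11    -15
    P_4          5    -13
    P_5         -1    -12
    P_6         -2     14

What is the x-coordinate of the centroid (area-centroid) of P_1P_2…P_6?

754/225

Apply the shoelace formula. First the cross-terms c_i = x_i·y_{i+1} − x_{i+1}·y_i:
  -44, -127, -68, -73, -38, -100  ⇒  2A = -450, A = -225.
Then Σ (x_i + x_{i+1})·c_i = -4524, so x̄ = -4524 / (6·(-225)) = 754/225.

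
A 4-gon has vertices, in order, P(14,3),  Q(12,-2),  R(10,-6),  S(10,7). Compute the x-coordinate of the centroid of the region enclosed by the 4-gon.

Apply the shoelace formula. First the cross-terms c_i = x_i·y_{i+1} − x_{i+1}·y_i:
  -64, -52, 130, -68  ⇒  2A = -54, A = -27.
Then Σ (x_i + x_{i+1})·c_i = -1840, so x̄ = -1840 / (6·(-27)) = 920/81.

920/81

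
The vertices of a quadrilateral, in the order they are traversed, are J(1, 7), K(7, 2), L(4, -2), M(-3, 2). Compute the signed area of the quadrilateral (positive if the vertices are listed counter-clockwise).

-45

Apply the surveyor's formula: 2A = Σ (x_i·y_{i+1} − x_{i+1}·y_i), indices taken mod 4.
Cross-terms: -47, -22, 2, -23  ⇒  Σ = -90
Signed area = Σ/2 = -45 (negative ⇒ clockwise traversal).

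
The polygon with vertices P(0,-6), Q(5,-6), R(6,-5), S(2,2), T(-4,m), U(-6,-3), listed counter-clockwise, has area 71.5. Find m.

3

Write out the shoelace sum; only the two edges meeting at T involve m:
2·Area = [(2·m − (-4)·2) + ((-4)·(-3) − (-6)·m)] + 99
       = 8·m + 119 = 143
⇒ m = 3.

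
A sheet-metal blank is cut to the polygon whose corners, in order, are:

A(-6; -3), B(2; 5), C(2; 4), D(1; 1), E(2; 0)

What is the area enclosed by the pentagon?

Apply the shoelace (surveyor's) formula: 2A = Σ (x_i·y_{i+1} − x_{i+1}·y_i), indices taken mod 5.
A→B: (-6)(5) − (2)(-3) = -24
B→C: (2)(4) − (2)(5) = -2
C→D: (2)(1) − (1)(4) = -2
D→E: (1)(0) − (2)(1) = -2
E→A: (2)(-3) − (-6)(0) = -6
Σ = -36
Area = |Σ|/2 = 18.

18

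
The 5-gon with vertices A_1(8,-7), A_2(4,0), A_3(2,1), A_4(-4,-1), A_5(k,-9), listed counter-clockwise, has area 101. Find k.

Write out the shoelace sum; only the two edges meeting at A_5 involve k:
2·Area = [((-4)·(-9) − k·(-1)) + (k·(-7) − 8·(-9))] + 34
       = -6·k + 142 = 202
⇒ k = -10.

-10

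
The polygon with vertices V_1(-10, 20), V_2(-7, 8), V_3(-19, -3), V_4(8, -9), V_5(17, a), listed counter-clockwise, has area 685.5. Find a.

Write out the shoelace sum; only the two edges meeting at V_5 involve a:
2·Area = [(8·a − 17·(-9)) + (17·20 − (-10)·a)] + 428
       = 18·a + 921 = 1371
⇒ a = 25.

25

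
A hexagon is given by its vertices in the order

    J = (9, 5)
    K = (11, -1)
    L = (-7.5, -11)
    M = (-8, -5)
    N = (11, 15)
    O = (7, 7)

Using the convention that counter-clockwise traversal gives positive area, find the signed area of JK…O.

-182

J→K: (9)(-1) − (11)(5) = -64
K→L: (11)(-11) − (-7.5)(-1) = -128.5
L→M: (-7.5)(-5) − (-8)(-11) = -50.5
M→N: (-8)(15) − (11)(-5) = -65
N→O: (11)(7) − (7)(15) = -28
O→J: (7)(5) − (9)(7) = -28
Σ = -364
Signed area = Σ/2 = -182 (negative ⇒ clockwise traversal).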